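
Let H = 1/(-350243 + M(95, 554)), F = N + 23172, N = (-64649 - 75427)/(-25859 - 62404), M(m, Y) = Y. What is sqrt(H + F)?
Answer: sqrt(30282173725081133367015)/1143133341 ≈ 152.23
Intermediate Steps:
N = 5188/3269 (N = -140076/(-88263) = -140076*(-1/88263) = 5188/3269 ≈ 1.5870)
F = 75754456/3269 (F = 5188/3269 + 23172 = 75754456/3269 ≈ 23174.)
H = -1/349689 (H = 1/(-350243 + 554) = 1/(-349689) = -1/349689 ≈ -2.8597e-6)
sqrt(H + F) = sqrt(-1/349689 + 75754456/3269) = sqrt(26490499960915/1143133341) = sqrt(30282173725081133367015)/1143133341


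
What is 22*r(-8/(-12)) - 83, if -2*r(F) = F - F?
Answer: -83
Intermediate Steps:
r(F) = 0 (r(F) = -(F - F)/2 = -1/2*0 = 0)
22*r(-8/(-12)) - 83 = 22*0 - 83 = 0 - 83 = -83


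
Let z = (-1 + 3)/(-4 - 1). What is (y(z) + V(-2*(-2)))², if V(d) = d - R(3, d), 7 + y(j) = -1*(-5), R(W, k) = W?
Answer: 1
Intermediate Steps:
z = -⅖ (z = 2/(-5) = 2*(-⅕) = -⅖ ≈ -0.40000)
y(j) = -2 (y(j) = -7 - 1*(-5) = -7 + 5 = -2)
V(d) = -3 + d (V(d) = d - 1*3 = d - 3 = -3 + d)
(y(z) + V(-2*(-2)))² = (-2 + (-3 - 2*(-2)))² = (-2 + (-3 + 4))² = (-2 + 1)² = (-1)² = 1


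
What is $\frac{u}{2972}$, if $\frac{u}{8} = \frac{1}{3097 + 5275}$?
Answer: $\frac{1}{3110198} \approx 3.2152 \cdot 10^{-7}$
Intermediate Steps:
$u = \frac{2}{2093}$ ($u = \frac{8}{3097 + 5275} = \frac{8}{8372} = 8 \cdot \frac{1}{8372} = \frac{2}{2093} \approx 0.00095557$)
$\frac{u}{2972} = \frac{2}{2093 \cdot 2972} = \frac{2}{2093} \cdot \frac{1}{2972} = \frac{1}{3110198}$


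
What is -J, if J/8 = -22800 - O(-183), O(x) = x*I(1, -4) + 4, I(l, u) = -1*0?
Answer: 182432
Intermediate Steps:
I(l, u) = 0
O(x) = 4 (O(x) = x*0 + 4 = 0 + 4 = 4)
J = -182432 (J = 8*(-22800 - 1*4) = 8*(-22800 - 4) = 8*(-22804) = -182432)
-J = -1*(-182432) = 182432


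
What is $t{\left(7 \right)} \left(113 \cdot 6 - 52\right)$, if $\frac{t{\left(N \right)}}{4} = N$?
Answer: $17528$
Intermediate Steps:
$t{\left(N \right)} = 4 N$
$t{\left(7 \right)} \left(113 \cdot 6 - 52\right) = 4 \cdot 7 \left(113 \cdot 6 - 52\right) = 28 \left(678 - 52\right) = 28 \cdot 626 = 17528$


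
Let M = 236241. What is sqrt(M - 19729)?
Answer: 8*sqrt(3383) ≈ 465.31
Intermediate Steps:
sqrt(M - 19729) = sqrt(236241 - 19729) = sqrt(216512) = 8*sqrt(3383)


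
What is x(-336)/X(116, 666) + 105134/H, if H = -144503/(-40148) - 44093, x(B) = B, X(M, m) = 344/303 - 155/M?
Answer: 20874610509933256/12498685003921 ≈ 1670.1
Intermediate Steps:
X(M, m) = 344/303 - 155/M (X(M, m) = 344*(1/303) - 155/M = 344/303 - 155/M)
H = -1770101261/40148 (H = -144503*(-1/40148) - 44093 = 144503/40148 - 44093 = -1770101261/40148 ≈ -44089.)
x(-336)/X(116, 666) + 105134/H = -336/(344/303 - 155/116) + 105134/(-1770101261/40148) = -336/(344/303 - 155*1/116) + 105134*(-40148/1770101261) = -336/(344/303 - 155/116) - 4220919832/1770101261 = -336/(-7061/35148) - 4220919832/1770101261 = -336*(-35148/7061) - 4220919832/1770101261 = 11809728/7061 - 4220919832/1770101261 = 20874610509933256/12498685003921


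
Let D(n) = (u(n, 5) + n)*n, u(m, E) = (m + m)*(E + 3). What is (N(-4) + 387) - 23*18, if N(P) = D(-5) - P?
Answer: 402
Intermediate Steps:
u(m, E) = 2*m*(3 + E) (u(m, E) = (2*m)*(3 + E) = 2*m*(3 + E))
D(n) = 17*n² (D(n) = (2*n*(3 + 5) + n)*n = (2*n*8 + n)*n = (16*n + n)*n = (17*n)*n = 17*n²)
N(P) = 425 - P (N(P) = 17*(-5)² - P = 17*25 - P = 425 - P)
(N(-4) + 387) - 23*18 = ((425 - 1*(-4)) + 387) - 23*18 = ((425 + 4) + 387) - 414 = (429 + 387) - 414 = 816 - 414 = 402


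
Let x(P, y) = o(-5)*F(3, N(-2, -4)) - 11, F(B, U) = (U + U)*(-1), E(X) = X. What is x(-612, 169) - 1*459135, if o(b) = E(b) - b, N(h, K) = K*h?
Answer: -459146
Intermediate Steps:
F(B, U) = -2*U (F(B, U) = (2*U)*(-1) = -2*U)
o(b) = 0 (o(b) = b - b = 0)
x(P, y) = -11 (x(P, y) = 0*(-(-8)*(-2)) - 11 = 0*(-2*8) - 11 = 0*(-16) - 11 = 0 - 11 = -11)
x(-612, 169) - 1*459135 = -11 - 1*459135 = -11 - 459135 = -459146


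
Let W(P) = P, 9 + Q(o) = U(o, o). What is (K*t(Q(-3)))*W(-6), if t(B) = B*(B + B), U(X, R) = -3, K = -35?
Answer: 60480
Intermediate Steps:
Q(o) = -12 (Q(o) = -9 - 3 = -12)
t(B) = 2*B² (t(B) = B*(2*B) = 2*B²)
(K*t(Q(-3)))*W(-6) = -70*(-12)²*(-6) = -70*144*(-6) = -35*288*(-6) = -10080*(-6) = 60480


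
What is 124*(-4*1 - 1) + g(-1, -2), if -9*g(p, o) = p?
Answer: -5579/9 ≈ -619.89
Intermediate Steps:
g(p, o) = -p/9
124*(-4*1 - 1) + g(-1, -2) = 124*(-4*1 - 1) - 1/9*(-1) = 124*(-4 - 1) + 1/9 = 124*(-5) + 1/9 = -620 + 1/9 = -5579/9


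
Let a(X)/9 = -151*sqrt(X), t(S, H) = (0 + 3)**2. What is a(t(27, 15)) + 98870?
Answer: 94793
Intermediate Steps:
t(S, H) = 9 (t(S, H) = 3**2 = 9)
a(X) = -1359*sqrt(X) (a(X) = 9*(-151*sqrt(X)) = -1359*sqrt(X))
a(t(27, 15)) + 98870 = -1359*sqrt(9) + 98870 = -1359*3 + 98870 = -4077 + 98870 = 94793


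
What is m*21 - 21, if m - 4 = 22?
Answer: 525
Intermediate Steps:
m = 26 (m = 4 + 22 = 26)
m*21 - 21 = 26*21 - 21 = 546 - 21 = 525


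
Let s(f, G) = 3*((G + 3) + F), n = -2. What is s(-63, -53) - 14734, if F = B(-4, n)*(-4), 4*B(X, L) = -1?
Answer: -14881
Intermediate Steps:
B(X, L) = -1/4 (B(X, L) = (1/4)*(-1) = -1/4)
F = 1 (F = -1/4*(-4) = 1)
s(f, G) = 12 + 3*G (s(f, G) = 3*((G + 3) + 1) = 3*((3 + G) + 1) = 3*(4 + G) = 12 + 3*G)
s(-63, -53) - 14734 = (12 + 3*(-53)) - 14734 = (12 - 159) - 14734 = -147 - 14734 = -14881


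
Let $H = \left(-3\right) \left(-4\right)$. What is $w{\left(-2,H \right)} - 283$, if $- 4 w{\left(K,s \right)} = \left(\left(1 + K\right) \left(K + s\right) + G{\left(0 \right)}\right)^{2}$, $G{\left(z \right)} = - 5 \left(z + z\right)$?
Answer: $-308$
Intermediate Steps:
$G{\left(z \right)} = - 10 z$ ($G{\left(z \right)} = - 5 \cdot 2 z = - 10 z$)
$H = 12$
$w{\left(K,s \right)} = - \frac{\left(1 + K\right)^{2} \left(K + s\right)^{2}}{4}$ ($w{\left(K,s \right)} = - \frac{\left(\left(1 + K\right) \left(K + s\right) - 0\right)^{2}}{4} = - \frac{\left(\left(1 + K\right) \left(K + s\right) + 0\right)^{2}}{4} = - \frac{\left(\left(1 + K\right) \left(K + s\right)\right)^{2}}{4} = - \frac{\left(1 + K\right)^{2} \left(K + s\right)^{2}}{4}$)
$w{\left(-2,H \right)} - 283 = - \frac{\left(-2 + 12 + \left(-2\right)^{2} - 24\right)^{2}}{4} - 283 = - \frac{\left(-2 + 12 + 4 - 24\right)^{2}}{4} - 283 = - \frac{\left(-10\right)^{2}}{4} - 283 = \left(- \frac{1}{4}\right) 100 - 283 = -25 - 283 = -308$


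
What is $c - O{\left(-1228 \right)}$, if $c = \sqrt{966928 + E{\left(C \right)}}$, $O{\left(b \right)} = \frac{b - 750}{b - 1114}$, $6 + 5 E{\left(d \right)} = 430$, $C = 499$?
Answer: $- \frac{989}{1171} + \frac{2 \sqrt{6043830}}{5} \approx 982.52$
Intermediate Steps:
$E{\left(d \right)} = \frac{424}{5}$ ($E{\left(d \right)} = - \frac{6}{5} + \frac{1}{5} \cdot 430 = - \frac{6}{5} + 86 = \frac{424}{5}$)
$O{\left(b \right)} = \frac{-750 + b}{-1114 + b}$
$c = \frac{2 \sqrt{6043830}}{5}$ ($c = \sqrt{966928 + \frac{424}{5}} = \sqrt{\frac{4835064}{5}} = \frac{2 \sqrt{6043830}}{5} \approx 983.37$)
$c - O{\left(-1228 \right)} = \frac{2 \sqrt{6043830}}{5} - \frac{-750 - 1228}{-1114 - 1228} = \frac{2 \sqrt{6043830}}{5} - \frac{1}{-2342} \left(-1978\right) = \frac{2 \sqrt{6043830}}{5} - \left(- \frac{1}{2342}\right) \left(-1978\right) = \frac{2 \sqrt{6043830}}{5} - \frac{989}{1171} = - \frac{989}{1171} + \frac{2 \sqrt{6043830}}{5}$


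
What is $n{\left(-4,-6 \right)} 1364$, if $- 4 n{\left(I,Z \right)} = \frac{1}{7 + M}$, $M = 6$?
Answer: $- \frac{341}{13} \approx -26.231$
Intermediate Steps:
$n{\left(I,Z \right)} = - \frac{1}{52}$ ($n{\left(I,Z \right)} = - \frac{1}{4 \left(7 + 6\right)} = - \frac{1}{4 \cdot 13} = \left(- \frac{1}{4}\right) \frac{1}{13} = - \frac{1}{52}$)
$n{\left(-4,-6 \right)} 1364 = \left(- \frac{1}{52}\right) 1364 = - \frac{341}{13}$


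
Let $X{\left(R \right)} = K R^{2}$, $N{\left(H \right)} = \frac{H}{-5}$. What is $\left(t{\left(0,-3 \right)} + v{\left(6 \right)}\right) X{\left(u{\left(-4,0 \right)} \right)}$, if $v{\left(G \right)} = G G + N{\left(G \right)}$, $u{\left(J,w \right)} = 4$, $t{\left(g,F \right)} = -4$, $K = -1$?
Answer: $- \frac{2464}{5} \approx -492.8$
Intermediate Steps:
$N{\left(H \right)} = - \frac{H}{5}$ ($N{\left(H \right)} = H \left(- \frac{1}{5}\right) = - \frac{H}{5}$)
$X{\left(R \right)} = - R^{2}$
$v{\left(G \right)} = G^{2} - \frac{G}{5}$ ($v{\left(G \right)} = G G - \frac{G}{5} = G^{2} - \frac{G}{5}$)
$\left(t{\left(0,-3 \right)} + v{\left(6 \right)}\right) X{\left(u{\left(-4,0 \right)} \right)} = \left(-4 + 6 \left(- \frac{1}{5} + 6\right)\right) \left(- 4^{2}\right) = \left(-4 + 6 \cdot \frac{29}{5}\right) \left(\left(-1\right) 16\right) = \left(-4 + \frac{174}{5}\right) \left(-16\right) = \frac{154}{5} \left(-16\right) = - \frac{2464}{5}$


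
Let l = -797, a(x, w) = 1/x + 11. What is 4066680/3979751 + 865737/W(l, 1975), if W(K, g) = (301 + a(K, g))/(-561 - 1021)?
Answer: -4344167666749301058/989616822913 ≈ -4.3897e+6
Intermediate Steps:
a(x, w) = 11 + 1/x
W(K, g) = -156/791 - 1/(1582*K) (W(K, g) = (301 + (11 + 1/K))/(-561 - 1021) = (312 + 1/K)/(-1582) = (312 + 1/K)*(-1/1582) = -156/791 - 1/(1582*K))
4066680/3979751 + 865737/W(l, 1975) = 4066680/3979751 + 865737/(((1/1582)*(-1 - 312*(-797))/(-797))) = 4066680*(1/3979751) + 865737/(((1/1582)*(-1/797)*(-1 + 248664))) = 4066680/3979751 + 865737/(((1/1582)*(-1/797)*248663)) = 4066680/3979751 + 865737/(-248663/1260854) = 4066680/3979751 + 865737*(-1260854/248663) = 4066680/3979751 - 1091567959398/248663 = -4344167666749301058/989616822913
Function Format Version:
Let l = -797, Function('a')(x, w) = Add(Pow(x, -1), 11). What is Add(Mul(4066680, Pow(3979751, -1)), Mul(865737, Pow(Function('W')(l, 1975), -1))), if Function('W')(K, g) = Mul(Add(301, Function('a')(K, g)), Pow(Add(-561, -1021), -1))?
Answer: Rational(-4344167666749301058, 989616822913) ≈ -4.3897e+6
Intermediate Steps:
Function('a')(x, w) = Add(11, Pow(x, -1))
Function('W')(K, g) = Add(Rational(-156, 791), Mul(Rational(-1, 1582), Pow(K, -1))) (Function('W')(K, g) = Mul(Add(301, Add(11, Pow(K, -1))), Pow(Add(-561, -1021), -1)) = Mul(Add(312, Pow(K, -1)), Pow(-1582, -1)) = Mul(Add(312, Pow(K, -1)), Rational(-1, 1582)) = Add(Rational(-156, 791), Mul(Rational(-1, 1582), Pow(K, -1))))
Add(Mul(4066680, Pow(3979751, -1)), Mul(865737, Pow(Function('W')(l, 1975), -1))) = Add(Mul(4066680, Pow(3979751, -1)), Mul(865737, Pow(Mul(Rational(1, 1582), Pow(-797, -1), Add(-1, Mul(-312, -797))), -1))) = Add(Mul(4066680, Rational(1, 3979751)), Mul(865737, Pow(Mul(Rational(1, 1582), Rational(-1, 797), Add(-1, 248664)), -1))) = Add(Rational(4066680, 3979751), Mul(865737, Pow(Mul(Rational(1, 1582), Rational(-1, 797), 248663), -1))) = Add(Rational(4066680, 3979751), Mul(865737, Pow(Rational(-248663, 1260854), -1))) = Add(Rational(4066680, 3979751), Mul(865737, Rational(-1260854, 248663))) = Add(Rational(4066680, 3979751), Rational(-1091567959398, 248663)) = Rational(-4344167666749301058, 989616822913)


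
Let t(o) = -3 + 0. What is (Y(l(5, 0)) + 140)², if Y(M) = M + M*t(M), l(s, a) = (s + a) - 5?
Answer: 19600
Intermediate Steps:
t(o) = -3
l(s, a) = -5 + a + s (l(s, a) = (a + s) - 5 = -5 + a + s)
Y(M) = -2*M (Y(M) = M + M*(-3) = M - 3*M = -2*M)
(Y(l(5, 0)) + 140)² = (-2*(-5 + 0 + 5) + 140)² = (-2*0 + 140)² = (0 + 140)² = 140² = 19600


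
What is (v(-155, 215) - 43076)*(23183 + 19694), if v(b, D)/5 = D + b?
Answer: -1834106552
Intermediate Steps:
v(b, D) = 5*D + 5*b (v(b, D) = 5*(D + b) = 5*D + 5*b)
(v(-155, 215) - 43076)*(23183 + 19694) = ((5*215 + 5*(-155)) - 43076)*(23183 + 19694) = ((1075 - 775) - 43076)*42877 = (300 - 43076)*42877 = -42776*42877 = -1834106552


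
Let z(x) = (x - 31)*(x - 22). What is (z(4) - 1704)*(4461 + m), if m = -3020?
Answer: -1755138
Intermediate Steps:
z(x) = (-31 + x)*(-22 + x)
(z(4) - 1704)*(4461 + m) = ((682 + 4² - 53*4) - 1704)*(4461 - 3020) = ((682 + 16 - 212) - 1704)*1441 = (486 - 1704)*1441 = -1218*1441 = -1755138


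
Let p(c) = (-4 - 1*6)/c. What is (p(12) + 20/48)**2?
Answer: 25/144 ≈ 0.17361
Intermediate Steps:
p(c) = -10/c (p(c) = (-4 - 6)/c = -10/c)
(p(12) + 20/48)**2 = (-10/12 + 20/48)**2 = (-10*1/12 + 20*(1/48))**2 = (-5/6 + 5/12)**2 = (-5/12)**2 = 25/144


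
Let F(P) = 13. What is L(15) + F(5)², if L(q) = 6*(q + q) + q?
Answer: 364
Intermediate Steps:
L(q) = 13*q (L(q) = 6*(2*q) + q = 12*q + q = 13*q)
L(15) + F(5)² = 13*15 + 13² = 195 + 169 = 364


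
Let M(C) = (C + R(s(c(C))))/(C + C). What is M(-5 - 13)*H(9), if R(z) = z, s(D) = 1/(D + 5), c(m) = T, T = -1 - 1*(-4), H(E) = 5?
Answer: 715/288 ≈ 2.4826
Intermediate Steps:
T = 3 (T = -1 + 4 = 3)
c(m) = 3
s(D) = 1/(5 + D)
M(C) = (1/8 + C)/(2*C) (M(C) = (C + 1/(5 + 3))/(C + C) = (C + 1/8)/((2*C)) = (C + 1/8)*(1/(2*C)) = (1/8 + C)*(1/(2*C)) = (1/8 + C)/(2*C))
M(-5 - 13)*H(9) = ((1 + 8*(-5 - 13))/(16*(-5 - 13)))*5 = ((1/16)*(1 + 8*(-18))/(-18))*5 = ((1/16)*(-1/18)*(1 - 144))*5 = ((1/16)*(-1/18)*(-143))*5 = (143/288)*5 = 715/288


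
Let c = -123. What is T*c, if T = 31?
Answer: -3813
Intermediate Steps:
T*c = 31*(-123) = -3813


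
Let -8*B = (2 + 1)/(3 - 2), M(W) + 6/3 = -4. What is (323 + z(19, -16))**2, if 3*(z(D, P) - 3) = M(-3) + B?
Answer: 6713281/64 ≈ 1.0490e+5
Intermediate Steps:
M(W) = -6 (M(W) = -2 - 4 = -6)
B = -3/8 (B = -(2 + 1)/(8*(3 - 2)) = -3/(8*1) = -3/8 ≈ -0.37500)
z(D, P) = 7/8 (z(D, P) = 3 + (-6 - 3/8)/3 = 3 + (1/3)*(-51/8) = 3 - 17/8 = 7/8)
(323 + z(19, -16))**2 = (323 + 7/8)**2 = (2591/8)**2 = 6713281/64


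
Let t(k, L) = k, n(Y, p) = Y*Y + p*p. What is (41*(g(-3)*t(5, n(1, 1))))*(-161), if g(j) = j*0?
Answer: 0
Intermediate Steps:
n(Y, p) = Y² + p²
g(j) = 0
(41*(g(-3)*t(5, n(1, 1))))*(-161) = (41*(0*5))*(-161) = (41*0)*(-161) = 0*(-161) = 0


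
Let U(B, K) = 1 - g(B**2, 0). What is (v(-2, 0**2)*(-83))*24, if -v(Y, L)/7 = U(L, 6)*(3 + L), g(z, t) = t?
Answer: 41832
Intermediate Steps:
U(B, K) = 1 (U(B, K) = 1 - 1*0 = 1 + 0 = 1)
v(Y, L) = -21 - 7*L (v(Y, L) = -7*(3 + L) = -21 - 7*L)
(v(-2, 0**2)*(-83))*24 = ((-21 - 7*0**2)*(-83))*24 = ((-21 - 7*0)*(-83))*24 = ((-21 + 0)*(-83))*24 = -21*(-83)*24 = 1743*24 = 41832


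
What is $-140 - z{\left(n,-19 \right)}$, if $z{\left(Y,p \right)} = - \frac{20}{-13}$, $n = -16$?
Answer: $- \frac{1840}{13} \approx -141.54$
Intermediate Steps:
$z{\left(Y,p \right)} = \frac{20}{13}$ ($z{\left(Y,p \right)} = \left(-20\right) \left(- \frac{1}{13}\right) = \frac{20}{13}$)
$-140 - z{\left(n,-19 \right)} = -140 - \frac{20}{13} = - \frac{1840}{13}$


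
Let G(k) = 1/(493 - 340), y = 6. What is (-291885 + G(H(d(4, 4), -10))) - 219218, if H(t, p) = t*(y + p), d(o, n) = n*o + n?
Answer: -78198758/153 ≈ -5.1110e+5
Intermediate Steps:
d(o, n) = n + n*o
H(t, p) = t*(6 + p)
G(k) = 1/153
(-291885 + G(H(d(4, 4), -10))) - 219218 = (-291885 + 1/153) - 219218 = -44658404/153 - 219218 = -78198758/153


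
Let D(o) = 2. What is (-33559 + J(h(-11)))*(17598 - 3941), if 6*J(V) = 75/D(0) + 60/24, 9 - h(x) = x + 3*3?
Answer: -1374672649/3 ≈ -4.5822e+8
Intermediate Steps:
h(x) = -x (h(x) = 9 - (x + 3*3) = 9 - (x + 9) = 9 - (9 + x) = 9 + (-9 - x) = -x)
J(V) = 20/3 (J(V) = (75/2 + 60/24)/6 = (75*(½) + 60*(1/24))/6 = (75/2 + 5/2)/6 = (⅙)*40 = 20/3)
(-33559 + J(h(-11)))*(17598 - 3941) = (-33559 + 20/3)*(17598 - 3941) = -100657/3*13657 = -1374672649/3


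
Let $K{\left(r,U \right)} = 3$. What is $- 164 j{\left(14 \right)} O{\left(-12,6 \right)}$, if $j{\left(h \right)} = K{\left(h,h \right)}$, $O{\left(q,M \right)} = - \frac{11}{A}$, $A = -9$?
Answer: $- \frac{1804}{3} \approx -601.33$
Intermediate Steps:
$O{\left(q,M \right)} = \frac{11}{9}$ ($O{\left(q,M \right)} = - \frac{11}{-9} = \left(-11\right) \left(- \frac{1}{9}\right) = \frac{11}{9}$)
$j{\left(h \right)} = 3$
$- 164 j{\left(14 \right)} O{\left(-12,6 \right)} = \left(-164\right) 3 \cdot \frac{11}{9} = \left(-492\right) \frac{11}{9} = - \frac{1804}{3}$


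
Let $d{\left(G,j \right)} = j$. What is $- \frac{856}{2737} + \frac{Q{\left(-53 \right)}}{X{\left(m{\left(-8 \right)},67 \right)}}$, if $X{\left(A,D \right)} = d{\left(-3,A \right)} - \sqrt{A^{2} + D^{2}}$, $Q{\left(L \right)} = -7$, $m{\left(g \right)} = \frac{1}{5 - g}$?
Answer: $- \frac{49934433}{159723109} + \frac{7 \sqrt{758642}}{58357} \approx -0.20815$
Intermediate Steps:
$X{\left(A,D \right)} = A - \sqrt{A^{2} + D^{2}}$
$- \frac{856}{2737} + \frac{Q{\left(-53 \right)}}{X{\left(m{\left(-8 \right)},67 \right)}} = - \frac{856}{2737} - \frac{7}{- \frac{1}{-5 - 8} - \sqrt{\left(- \frac{1}{-5 - 8}\right)^{2} + 67^{2}}} = \left(-856\right) \frac{1}{2737} - \frac{7}{- \frac{1}{-13} - \sqrt{\left(- \frac{1}{-13}\right)^{2} + 4489}} = - \frac{856}{2737} - \frac{7}{\left(-1\right) \left(- \frac{1}{13}\right) - \sqrt{\left(\left(-1\right) \left(- \frac{1}{13}\right)\right)^{2} + 4489}} = - \frac{856}{2737} - \frac{7}{\frac{1}{13} - \sqrt{\left(\frac{1}{13}\right)^{2} + 4489}} = - \frac{856}{2737} - \frac{7}{\frac{1}{13} - \sqrt{\frac{1}{169} + 4489}} = - \frac{856}{2737} - \frac{7}{\frac{1}{13} - \sqrt{\frac{758642}{169}}} = - \frac{856}{2737} - \frac{7}{\frac{1}{13} - \frac{\sqrt{758642}}{13}}$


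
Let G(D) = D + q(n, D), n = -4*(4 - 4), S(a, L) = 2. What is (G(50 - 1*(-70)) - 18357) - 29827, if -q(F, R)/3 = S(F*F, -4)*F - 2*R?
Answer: -47344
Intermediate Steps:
n = 0 (n = -4*0 = 0)
q(F, R) = -6*F + 6*R (q(F, R) = -3*(2*F - 2*R) = -3*(-2*R + 2*F) = -6*F + 6*R)
G(D) = 7*D (G(D) = D + (-6*0 + 6*D) = D + (0 + 6*D) = D + 6*D = 7*D)
(G(50 - 1*(-70)) - 18357) - 29827 = (7*(50 - 1*(-70)) - 18357) - 29827 = (7*(50 + 70) - 18357) - 29827 = (7*120 - 18357) - 29827 = (840 - 18357) - 29827 = -17517 - 29827 = -47344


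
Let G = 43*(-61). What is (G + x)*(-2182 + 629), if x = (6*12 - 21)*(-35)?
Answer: 6845624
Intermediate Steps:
G = -2623
x = -1785 (x = (72 - 21)*(-35) = 51*(-35) = -1785)
(G + x)*(-2182 + 629) = (-2623 - 1785)*(-2182 + 629) = -4408*(-1553) = 6845624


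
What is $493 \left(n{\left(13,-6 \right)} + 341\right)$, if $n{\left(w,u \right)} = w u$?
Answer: $129659$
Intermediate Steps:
$n{\left(w,u \right)} = u w$
$493 \left(n{\left(13,-6 \right)} + 341\right) = 493 \left(\left(-6\right) 13 + 341\right) = 493 \left(-78 + 341\right) = 493 \cdot 263 = 129659$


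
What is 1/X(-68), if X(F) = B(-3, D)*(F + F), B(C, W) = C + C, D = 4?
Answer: 1/816 ≈ 0.0012255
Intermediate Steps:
B(C, W) = 2*C
X(F) = -12*F (X(F) = (2*(-3))*(F + F) = -12*F)
1/X(-68) = 1/(-12*(-68)) = 1/816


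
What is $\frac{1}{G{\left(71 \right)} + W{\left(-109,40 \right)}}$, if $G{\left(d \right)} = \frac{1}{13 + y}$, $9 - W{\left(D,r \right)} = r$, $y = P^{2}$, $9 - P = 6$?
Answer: $- \frac{22}{681} \approx -0.032305$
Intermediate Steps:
$P = 3$ ($P = 9 - 6 = 3$)
$y = 9$ ($y = 3^{2} = 9$)
$W{\left(D,r \right)} = 9 - r$
$G{\left(d \right)} = \frac{1}{22}$ ($G{\left(d \right)} = \frac{1}{13 + 9} = \frac{1}{22}$)
$\frac{1}{G{\left(71 \right)} + W{\left(-109,40 \right)}} = \frac{1}{\frac{1}{22} + \left(9 - 40\right)} = \frac{1}{\frac{1}{22} - 31} = \frac{1}{- \frac{681}{22}} = - \frac{22}{681}$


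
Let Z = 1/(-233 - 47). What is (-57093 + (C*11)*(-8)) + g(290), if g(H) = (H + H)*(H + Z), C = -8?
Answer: 1565325/14 ≈ 1.1181e+5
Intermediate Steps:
Z = -1/280 (Z = 1/(-280) = -1/280 ≈ -0.0035714)
g(H) = 2*H*(-1/280 + H) (g(H) = (H + H)*(H - 1/280) = (2*H)*(-1/280 + H) = 2*H*(-1/280 + H))
(-57093 + (C*11)*(-8)) + g(290) = (-57093 - 8*11*(-8)) + (1/140)*290*(-1 + 280*290) = (-57093 - 88*(-8)) + (1/140)*290*(-1 + 81200) = (-57093 + 704) + (1/140)*290*81199 = -56389 + 2354771/14 = 1565325/14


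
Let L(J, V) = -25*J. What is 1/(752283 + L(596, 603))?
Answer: 1/737383 ≈ 1.3561e-6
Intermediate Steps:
1/(752283 + L(596, 603)) = 1/(752283 - 25*596) = 1/(752283 - 14900) = 1/737383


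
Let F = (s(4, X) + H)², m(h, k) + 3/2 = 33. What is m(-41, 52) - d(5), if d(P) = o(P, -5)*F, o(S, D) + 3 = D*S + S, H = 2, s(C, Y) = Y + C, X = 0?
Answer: 1719/2 ≈ 859.50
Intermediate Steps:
m(h, k) = 63/2 (m(h, k) = -3/2 + 33 = 63/2)
s(C, Y) = C + Y
o(S, D) = -3 + S + D*S (o(S, D) = -3 + (D*S + S) = -3 + (S + D*S) = -3 + S + D*S)
F = 36 (F = ((4 + 0) + 2)² = (4 + 2)² = 6² = 36)
d(P) = -108 - 144*P (d(P) = (-3 + P - 5*P)*36 = (-3 - 4*P)*36 = -108 - 144*P)
m(-41, 52) - d(5) = 63/2 - (-108 - 144*5) = 63/2 - (-108 - 720) = 63/2 - 1*(-828) = 63/2 + 828 = 1719/2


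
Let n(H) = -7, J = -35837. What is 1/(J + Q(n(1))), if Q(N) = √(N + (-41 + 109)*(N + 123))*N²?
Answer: -35837/1265368288 - 49*√7881/1265368288 ≈ -3.1759e-5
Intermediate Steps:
Q(N) = N²*√(8364 + 69*N) (Q(N) = √(N + 68*(123 + N))*N² = √(N + (8364 + 68*N))*N² = √(8364 + 69*N)*N² = N²*√(8364 + 69*N))
1/(J + Q(n(1))) = 1/(-35837 + (-7)²*√(8364 + 69*(-7))) = 1/(-35837 + 49*√(8364 - 483)) = 1/(-35837 + 49*√7881)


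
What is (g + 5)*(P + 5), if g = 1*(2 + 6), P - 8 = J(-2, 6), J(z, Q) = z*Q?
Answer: 13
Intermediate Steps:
J(z, Q) = Q*z
P = -4 (P = 8 + 6*(-2) = 8 - 12 = -4)
g = 8 (g = 1*8 = 8)
(g + 5)*(P + 5) = (8 + 5)*(-4 + 5) = 13*1 = 13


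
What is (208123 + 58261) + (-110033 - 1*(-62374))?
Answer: 218725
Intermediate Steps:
(208123 + 58261) + (-110033 - 1*(-62374)) = 266384 + (-110033 + 62374) = 266384 - 47659 = 218725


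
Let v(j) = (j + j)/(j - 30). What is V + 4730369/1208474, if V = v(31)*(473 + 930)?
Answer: 105125049733/1208474 ≈ 86990.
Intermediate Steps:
v(j) = 2*j/(-30 + j) (v(j) = (2*j)/(-30 + j) = 2*j/(-30 + j))
V = 86986 (V = (2*31/(-30 + 31))*(473 + 930) = (2*31/1)*1403 = (2*31*1)*1403 = 62*1403 = 86986)
V + 4730369/1208474 = 86986 + 4730369/1208474 = 105125049733/1208474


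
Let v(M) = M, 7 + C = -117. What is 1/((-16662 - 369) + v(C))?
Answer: -1/17155 ≈ -5.8292e-5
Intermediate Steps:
C = -124 (C = -7 - 117 = -124)
1/((-16662 - 369) + v(C)) = 1/((-16662 - 369) - 124) = 1/(-17031 - 124) = 1/(-17155) = -1/17155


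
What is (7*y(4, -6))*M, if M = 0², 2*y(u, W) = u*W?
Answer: 0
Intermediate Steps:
y(u, W) = W*u/2 (y(u, W) = (u*W)/2 = (W*u)/2 = W*u/2)
M = 0
(7*y(4, -6))*M = (7*((½)*(-6)*4))*0 = (7*(-12))*0 = -84*0 = 0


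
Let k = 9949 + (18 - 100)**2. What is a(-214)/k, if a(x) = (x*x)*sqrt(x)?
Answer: 45796*I*sqrt(214)/16673 ≈ 40.181*I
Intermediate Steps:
a(x) = x**(5/2) (a(x) = x**2*sqrt(x) = x**(5/2))
k = 16673 (k = 9949 + (-82)**2 = 9949 + 6724 = 16673)
a(-214)/k = (-214)**(5/2)/16673 = (45796*I*sqrt(214))*(1/16673) = 45796*I*sqrt(214)/16673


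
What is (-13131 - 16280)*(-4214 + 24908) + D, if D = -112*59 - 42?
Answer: -608637884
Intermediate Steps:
D = -6650 (D = -6608 - 42 = -6650)
(-13131 - 16280)*(-4214 + 24908) + D = (-13131 - 16280)*(-4214 + 24908) - 6650 = -29411*20694 - 6650 = -608631234 - 6650 = -608637884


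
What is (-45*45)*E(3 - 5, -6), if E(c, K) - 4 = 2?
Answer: -12150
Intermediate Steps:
E(c, K) = 6 (E(c, K) = 4 + 2 = 6)
(-45*45)*E(3 - 5, -6) = -45*45*6 = -2025*6 = -12150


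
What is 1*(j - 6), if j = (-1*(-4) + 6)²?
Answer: 94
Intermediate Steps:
j = 100 (j = (4 + 6)² = 10² = 100)
1*(j - 6) = 1*(100 - 6) = 1*94 = 94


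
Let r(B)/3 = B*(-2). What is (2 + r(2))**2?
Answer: 100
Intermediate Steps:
r(B) = -6*B (r(B) = 3*(B*(-2)) = 3*(-2*B) = -6*B)
(2 + r(2))**2 = (2 - 6*2)**2 = (2 - 12)**2 = (-10)**2 = 100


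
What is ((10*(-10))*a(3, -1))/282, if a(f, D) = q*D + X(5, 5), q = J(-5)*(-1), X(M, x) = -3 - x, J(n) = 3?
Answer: 250/141 ≈ 1.7731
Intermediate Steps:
q = -3 (q = 3*(-1) = -3)
a(f, D) = -8 - 3*D (a(f, D) = -3*D + (-3 - 1*5) = -3*D + (-3 - 5) = -3*D - 8 = -8 - 3*D)
((10*(-10))*a(3, -1))/282 = ((10*(-10))*(-8 - 3*(-1)))/282 = -100*(-8 + 3)*(1/282) = -100*(-5)*(1/282) = 500*(1/282) = 250/141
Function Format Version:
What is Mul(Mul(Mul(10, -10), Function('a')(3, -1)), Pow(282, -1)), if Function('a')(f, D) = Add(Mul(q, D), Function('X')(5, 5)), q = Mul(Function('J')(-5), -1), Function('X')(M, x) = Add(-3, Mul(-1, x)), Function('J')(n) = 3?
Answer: Rational(250, 141) ≈ 1.7731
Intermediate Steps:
q = -3 (q = Mul(3, -1) = -3)
Function('a')(f, D) = Add(-8, Mul(-3, D)) (Function('a')(f, D) = Add(Mul(-3, D), Add(-3, Mul(-1, 5))) = Add(Mul(-3, D), Add(-3, -5)) = Add(Mul(-3, D), -8) = Add(-8, Mul(-3, D)))
Mul(Mul(Mul(10, -10), Function('a')(3, -1)), Pow(282, -1)) = Mul(Mul(Mul(10, -10), Add(-8, Mul(-3, -1))), Pow(282, -1)) = Mul(Mul(-100, Add(-8, 3)), Rational(1, 282)) = Mul(Mul(-100, -5), Rational(1, 282)) = Mul(500, Rational(1, 282)) = Rational(250, 141)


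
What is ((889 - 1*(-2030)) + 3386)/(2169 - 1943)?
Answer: 6305/226 ≈ 27.898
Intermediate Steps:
((889 - 1*(-2030)) + 3386)/(2169 - 1943) = ((889 + 2030) + 3386)/226 = (2919 + 3386)*(1/226) = 6305*(1/226) = 6305/226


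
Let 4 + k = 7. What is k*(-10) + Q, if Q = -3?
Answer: -33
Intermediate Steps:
k = 3 (k = -4 + 7 = 3)
k*(-10) + Q = 3*(-10) - 3 = -30 - 3 = -33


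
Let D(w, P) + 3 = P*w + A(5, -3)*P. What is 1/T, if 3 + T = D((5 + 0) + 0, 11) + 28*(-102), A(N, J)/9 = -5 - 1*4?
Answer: -1/3698 ≈ -0.00027042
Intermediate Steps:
A(N, J) = -81 (A(N, J) = 9*(-5 - 1*4) = 9*(-5 - 4) = 9*(-9) = -81)
D(w, P) = -3 - 81*P + P*w (D(w, P) = -3 + (P*w - 81*P) = -3 + (-81*P + P*w) = -3 - 81*P + P*w)
T = -3698 (T = -3 + ((-3 - 81*11 + 11*((5 + 0) + 0)) + 28*(-102)) = -3 + ((-3 - 891 + 11*(5 + 0)) - 2856) = -3 + ((-3 - 891 + 11*5) - 2856) = -3 + ((-3 - 891 + 55) - 2856) = -3 + (-839 - 2856) = -3 - 3695 = -3698)
1/T = 1/(-3698) = -1/3698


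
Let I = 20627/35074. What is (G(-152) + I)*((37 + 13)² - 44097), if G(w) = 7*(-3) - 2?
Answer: 32698361775/35074 ≈ 9.3227e+5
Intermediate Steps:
I = 20627/35074 (I = 20627*(1/35074) = 20627/35074 ≈ 0.58810)
G(w) = -23 (G(w) = -21 - 2 = -23)
(G(-152) + I)*((37 + 13)² - 44097) = (-23 + 20627/35074)*((37 + 13)² - 44097) = -786075*(50² - 44097)/35074 = -786075*(2500 - 44097)/35074 = -786075/35074*(-41597) = 32698361775/35074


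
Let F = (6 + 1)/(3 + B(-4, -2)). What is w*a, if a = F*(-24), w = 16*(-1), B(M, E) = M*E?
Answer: 2688/11 ≈ 244.36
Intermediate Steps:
B(M, E) = E*M
w = -16
F = 7/11 (F = (6 + 1)/(3 - 2*(-4)) = 7/(3 + 8) = 7/11 ≈ 0.63636)
a = -168/11 (a = (7/11)*(-24) = -168/11 ≈ -15.273)
w*a = -16*(-168/11) = 2688/11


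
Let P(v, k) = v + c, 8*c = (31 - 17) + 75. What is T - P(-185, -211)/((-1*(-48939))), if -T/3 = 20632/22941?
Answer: -896337623/332654696 ≈ -2.6945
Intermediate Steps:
T = -20632/7647 (T = -61896/22941 = -3*20632/22941 = -20632/7647 ≈ -2.6981)
c = 89/8 (c = ((31 - 17) + 75)/8 = (14 + 75)/8 = (⅛)*89 = 89/8 ≈ 11.125)
P(v, k) = 89/8 + v (P(v, k) = v + 89/8 = 89/8 + v)
T - P(-185, -211)/((-1*(-48939))) = -20632/7647 - (89/8 - 185)/((-1*(-48939))) = -20632/7647 - (-1391)/(8*48939) = -20632/7647 - 1*(-1391/391512) = -20632/7647 + 1391/391512 = -896337623/332654696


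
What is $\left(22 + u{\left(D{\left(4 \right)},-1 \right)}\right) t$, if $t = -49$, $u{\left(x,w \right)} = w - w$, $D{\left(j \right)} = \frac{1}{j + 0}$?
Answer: $-1078$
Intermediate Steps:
$D{\left(j \right)} = \frac{1}{j}$
$u{\left(x,w \right)} = 0$
$\left(22 + u{\left(D{\left(4 \right)},-1 \right)}\right) t = \left(22 + 0\right) \left(-49\right) = 22 \left(-49\right) = -1078$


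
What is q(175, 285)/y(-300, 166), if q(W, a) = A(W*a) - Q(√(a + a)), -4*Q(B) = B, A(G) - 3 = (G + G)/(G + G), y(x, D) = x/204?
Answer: -68/25 - 17*√570/100 ≈ -6.7787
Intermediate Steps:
y(x, D) = x/204 (y(x, D) = x*(1/204) = x/204)
A(G) = 4 (A(G) = 3 + (G + G)/(G + G) = 3 + (2*G)/((2*G)) = 3 + (2*G)*(1/(2*G)) = 3 + 1 = 4)
Q(B) = -B/4
q(W, a) = 4 + √2*√a/4 (q(W, a) = 4 - (-1)*√(a + a)/4 = 4 - (-1)*√(2*a)/4 = 4 - (-1)*√2*√a/4 = 4 + √2*√a/4)
q(175, 285)/y(-300, 166) = (4 + √2*√285/4)/(((1/204)*(-300))) = (4 + √570/4)/(-25/17) = (4 + √570/4)*(-17/25) = -68/25 - 17*√570/100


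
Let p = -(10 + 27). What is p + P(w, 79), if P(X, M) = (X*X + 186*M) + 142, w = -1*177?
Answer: 46128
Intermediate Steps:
p = -37 (p = -1*37 = -37)
w = -177
P(X, M) = 142 + X² + 186*M (P(X, M) = (X² + 186*M) + 142 = 142 + X² + 186*M)
p + P(w, 79) = -37 + (142 + (-177)² + 186*79) = -37 + (142 + 31329 + 14694) = -37 + 46165 = 46128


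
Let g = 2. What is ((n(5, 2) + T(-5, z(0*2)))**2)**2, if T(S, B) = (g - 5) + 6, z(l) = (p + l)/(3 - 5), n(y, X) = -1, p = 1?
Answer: 16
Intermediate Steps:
z(l) = -1/2 - l/2 (z(l) = (1 + l)/(3 - 5) = (1 + l)/(-2) = (1 + l)*(-1/2) = -1/2 - l/2)
T(S, B) = 3 (T(S, B) = (2 - 5) + 6 = -3 + 6 = 3)
((n(5, 2) + T(-5, z(0*2)))**2)**2 = ((-1 + 3)**2)**2 = (2**2)**2 = 4**2 = 16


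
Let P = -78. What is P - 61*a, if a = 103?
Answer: -6361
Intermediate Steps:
P - 61*a = -78 - 61*103 = -78 - 6283 = -6361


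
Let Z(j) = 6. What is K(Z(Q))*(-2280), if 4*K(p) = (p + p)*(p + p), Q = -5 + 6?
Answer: -82080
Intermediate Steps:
Q = 1
K(p) = p² (K(p) = ((p + p)*(p + p))/4 = ((2*p)*(2*p))/4 = (4*p²)/4 = p²)
K(Z(Q))*(-2280) = 6²*(-2280) = 36*(-2280) = -82080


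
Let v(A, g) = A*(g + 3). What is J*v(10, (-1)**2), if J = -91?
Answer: -3640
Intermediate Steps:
v(A, g) = A*(3 + g)
J*v(10, (-1)**2) = -910*(3 + (-1)**2) = -910*(3 + 1) = -910*4 = -91*40 = -3640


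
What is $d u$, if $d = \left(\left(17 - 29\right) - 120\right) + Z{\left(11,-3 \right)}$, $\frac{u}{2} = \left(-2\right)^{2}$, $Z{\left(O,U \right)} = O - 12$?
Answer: $-1064$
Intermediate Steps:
$Z{\left(O,U \right)} = -12 + O$
$u = 8$ ($u = 2 \left(-2\right)^{2} = 2 \cdot 4 = 8$)
$d = -133$ ($d = \left(\left(17 - 29\right) - 120\right) + \left(-12 + 11\right) = \left(-12 - 120\right) - 1 = -132 - 1 = -133$)
$d u = \left(-133\right) 8 = -1064$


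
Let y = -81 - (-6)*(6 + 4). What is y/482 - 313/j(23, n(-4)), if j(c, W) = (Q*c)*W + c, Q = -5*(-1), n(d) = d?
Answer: 141689/210634 ≈ 0.67268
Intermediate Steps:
Q = 5
j(c, W) = c + 5*W*c (j(c, W) = (5*c)*W + c = 5*W*c + c = c + 5*W*c)
y = -21 (y = -81 - (-6)*10 = -81 - 1*(-60) = -81 + 60 = -21)
y/482 - 313/j(23, n(-4)) = -21/482 - 313*1/(23*(1 + 5*(-4))) = -21*1/482 - 313*1/(23*(1 - 20)) = -21/482 - 313/(23*(-19)) = -21/482 - 313/(-437) = -21/482 - 313*(-1/437) = -21/482 + 313/437 = 141689/210634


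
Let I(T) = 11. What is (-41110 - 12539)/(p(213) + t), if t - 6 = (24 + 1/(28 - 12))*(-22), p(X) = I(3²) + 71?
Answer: 143064/1177 ≈ 121.55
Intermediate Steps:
p(X) = 82 (p(X) = 11 + 71 = 82)
t = -4187/8 (t = 6 + (24 + 1/(28 - 12))*(-22) = 6 + (24 + 1/16)*(-22) = 6 + (385/16)*(-22) = 6 - 4235/8 = -4187/8 ≈ -523.38)
(-41110 - 12539)/(p(213) + t) = (-41110 - 12539)/(82 - 4187/8) = -53649/(-3531/8) = -53649*(-8/3531) = 143064/1177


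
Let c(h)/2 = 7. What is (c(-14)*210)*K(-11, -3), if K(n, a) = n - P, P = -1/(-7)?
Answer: -32760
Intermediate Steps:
P = 1/7 (P = -1*(-1/7) = 1/7 ≈ 0.14286)
c(h) = 14 (c(h) = 2*7 = 14)
K(n, a) = -1/7 + n (K(n, a) = n - 1*1/7 = n - 1/7 = -1/7 + n)
(c(-14)*210)*K(-11, -3) = (14*210)*(-1/7 - 11) = 2940*(-78/7) = -32760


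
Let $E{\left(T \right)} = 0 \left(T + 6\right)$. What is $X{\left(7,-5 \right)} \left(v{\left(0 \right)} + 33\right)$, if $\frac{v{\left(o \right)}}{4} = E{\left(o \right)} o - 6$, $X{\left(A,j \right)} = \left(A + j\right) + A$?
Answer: $81$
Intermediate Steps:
$E{\left(T \right)} = 0$ ($E{\left(T \right)} = 0 \left(6 + T\right) = 0$)
$X{\left(A,j \right)} = j + 2 A$
$v{\left(o \right)} = -24$ ($v{\left(o \right)} = 4 \left(0 o - 6\right) = 4 \left(0 - 6\right) = 4 \left(-6\right) = -24$)
$X{\left(7,-5 \right)} \left(v{\left(0 \right)} + 33\right) = \left(-5 + 2 \cdot 7\right) \left(-24 + 33\right) = \left(-5 + 14\right) 9 = 9 \cdot 9 = 81$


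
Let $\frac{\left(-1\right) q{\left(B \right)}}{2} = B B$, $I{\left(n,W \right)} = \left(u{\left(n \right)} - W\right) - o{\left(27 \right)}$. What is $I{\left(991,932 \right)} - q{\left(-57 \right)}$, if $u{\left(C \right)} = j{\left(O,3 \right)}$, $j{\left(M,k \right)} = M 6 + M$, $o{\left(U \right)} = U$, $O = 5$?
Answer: $5574$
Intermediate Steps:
$j{\left(M,k \right)} = 7 M$ ($j{\left(M,k \right)} = 6 M + M = 7 M$)
$u{\left(C \right)} = 35$ ($u{\left(C \right)} = 7 \cdot 5 = 35$)
$I{\left(n,W \right)} = 8 - W$ ($I{\left(n,W \right)} = \left(35 - W\right) - 27 = 8 - W$)
$q{\left(B \right)} = - 2 B^{2}$ ($q{\left(B \right)} = - 2 B B = - 2 B^{2}$)
$I{\left(991,932 \right)} - q{\left(-57 \right)} = \left(8 - 932\right) - - 2 \left(-57\right)^{2} = \left(8 - 932\right) - \left(-2\right) 3249 = -924 - -6498 = -924 + 6498 = 5574$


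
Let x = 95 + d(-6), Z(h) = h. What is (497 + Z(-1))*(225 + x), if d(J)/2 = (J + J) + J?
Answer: 140864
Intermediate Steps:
d(J) = 6*J (d(J) = 2*((J + J) + J) = 2*(2*J + J) = 2*(3*J) = 6*J)
x = 59 (x = 95 + 6*(-6) = 95 - 36 = 59)
(497 + Z(-1))*(225 + x) = (497 - 1)*(225 + 59) = 496*284 = 140864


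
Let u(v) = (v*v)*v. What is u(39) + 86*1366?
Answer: 176795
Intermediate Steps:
u(v) = v³ (u(v) = v²*v = v³)
u(39) + 86*1366 = 39³ + 86*1366 = 59319 + 117476 = 176795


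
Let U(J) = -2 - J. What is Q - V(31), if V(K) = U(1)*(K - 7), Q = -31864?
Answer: -31792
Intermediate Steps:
V(K) = 21 - 3*K (V(K) = (-2 - 1*1)*(K - 7) = (-2 - 1)*(-7 + K) = -3*(-7 + K) = 21 - 3*K)
Q - V(31) = -31864 - (21 - 3*31) = -31864 - (21 - 93) = -31864 - 1*(-72) = -31864 + 72 = -31792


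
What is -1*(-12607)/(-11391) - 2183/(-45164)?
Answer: -544515995/514463124 ≈ -1.0584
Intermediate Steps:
-1*(-12607)/(-11391) - 2183/(-45164) = 12607*(-1/11391) - 2183*(-1/45164) = -12607/11391 + 2183/45164 = -544515995/514463124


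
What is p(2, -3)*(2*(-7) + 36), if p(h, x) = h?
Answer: 44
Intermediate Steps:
p(2, -3)*(2*(-7) + 36) = 2*(2*(-7) + 36) = 2*(-14 + 36) = 2*22 = 44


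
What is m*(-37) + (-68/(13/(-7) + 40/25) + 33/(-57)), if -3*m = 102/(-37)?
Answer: 39307/171 ≈ 229.87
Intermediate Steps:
m = 34/37 (m = -34/(-37) = -34*(-1)/37 = -1/3*(-102/37) = 34/37 ≈ 0.91892)
m*(-37) + (-68/(13/(-7) + 40/25) + 33/(-57)) = (34/37)*(-37) + (-68/(13/(-7) + 40/25) + 33/(-57)) = -34 + (-68/(13*(-1/7) + 40*(1/25)) + 33*(-1/57)) = -34 + (-68/(-13/7 + 8/5) - 11/19) = -34 + (-68/(-9/35) - 11/19) = -34 + (-68*(-35/9) - 11/19) = -34 + (2380/9 - 11/19) = -34 + 45121/171 = 39307/171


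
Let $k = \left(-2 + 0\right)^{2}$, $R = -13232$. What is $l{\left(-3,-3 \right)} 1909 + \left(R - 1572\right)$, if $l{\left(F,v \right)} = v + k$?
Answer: $-12895$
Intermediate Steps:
$k = 4$ ($k = \left(-2\right)^{2} = 4$)
$l{\left(F,v \right)} = 4 + v$ ($l{\left(F,v \right)} = v + 4 = 4 + v$)
$l{\left(-3,-3 \right)} 1909 + \left(R - 1572\right) = \left(4 - 3\right) 1909 - 14804 = 1 \cdot 1909 - 14804 = 1909 - 14804 = -12895$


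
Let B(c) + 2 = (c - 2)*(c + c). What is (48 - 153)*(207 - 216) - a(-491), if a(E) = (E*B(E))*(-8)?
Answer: -1901638127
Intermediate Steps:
B(c) = -2 + 2*c*(-2 + c) (B(c) = -2 + (c - 2)*(c + c) = -2 + (-2 + c)*(2*c) = -2 + 2*c*(-2 + c))
a(E) = -8*E*(-2 - 4*E + 2*E**2) (a(E) = (E*(-2 - 4*E + 2*E**2))*(-8) = -8*E*(-2 - 4*E + 2*E**2))
(48 - 153)*(207 - 216) - a(-491) = (48 - 153)*(207 - 216) - 16*(-491)*(1 - 1*(-491)**2 + 2*(-491)) = -105*(-9) - 16*(-491)*(1 - 1*241081 - 982) = 945 - 16*(-491)*(1 - 241081 - 982) = 945 - 16*(-491)*(-242062) = 945 - 1*1901639072 = 945 - 1901639072 = -1901638127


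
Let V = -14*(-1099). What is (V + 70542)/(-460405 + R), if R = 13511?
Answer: -42964/223447 ≈ -0.19228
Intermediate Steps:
V = 15386
(V + 70542)/(-460405 + R) = (15386 + 70542)/(-460405 + 13511) = 85928/(-446894) = 85928*(-1/446894) = -42964/223447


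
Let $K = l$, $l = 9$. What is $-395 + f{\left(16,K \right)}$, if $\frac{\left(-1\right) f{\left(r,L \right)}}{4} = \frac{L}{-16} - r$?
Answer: $- \frac{1315}{4} \approx -328.75$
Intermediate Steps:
$K = 9$
$f{\left(r,L \right)} = 4 r + \frac{L}{4}$ ($f{\left(r,L \right)} = - 4 \left(\frac{L}{-16} - r\right) = - 4 \left(L \left(- \frac{1}{16}\right) - r\right) = - 4 \left(- \frac{L}{16} - r\right) = - 4 \left(- r - \frac{L}{16}\right) = 4 r + \frac{L}{4}$)
$-395 + f{\left(16,K \right)} = -395 + \left(4 \cdot 16 + \frac{1}{4} \cdot 9\right) = -395 + \left(64 + \frac{9}{4}\right) = -395 + \frac{265}{4} = - \frac{1315}{4}$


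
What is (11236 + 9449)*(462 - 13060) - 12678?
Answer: -260602308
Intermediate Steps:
(11236 + 9449)*(462 - 13060) - 12678 = 20685*(-12598) - 12678 = -260589630 - 12678 = -260602308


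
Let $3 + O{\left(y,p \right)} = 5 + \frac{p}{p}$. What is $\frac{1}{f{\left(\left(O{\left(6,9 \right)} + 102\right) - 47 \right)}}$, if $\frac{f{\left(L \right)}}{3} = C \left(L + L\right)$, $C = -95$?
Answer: $- \frac{1}{33060} \approx -3.0248 \cdot 10^{-5}$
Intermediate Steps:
$O{\left(y,p \right)} = 3$ ($O{\left(y,p \right)} = -3 + \left(5 + \frac{p}{p}\right) = -3 + \left(5 + 1\right) = -3 + 6 = 3$)
$f{\left(L \right)} = - 570 L$ ($f{\left(L \right)} = 3 \left(- 95 \left(L + L\right)\right) = 3 \left(- 95 \cdot 2 L\right) = 3 \left(- 190 L\right) = - 570 L$)
$\frac{1}{f{\left(\left(O{\left(6,9 \right)} + 102\right) - 47 \right)}} = \frac{1}{\left(-570\right) \left(\left(3 + 102\right) - 47\right)} = \frac{1}{\left(-570\right) \left(105 - 47\right)} = \frac{1}{\left(-570\right) 58} = \frac{1}{-33060} = - \frac{1}{33060}$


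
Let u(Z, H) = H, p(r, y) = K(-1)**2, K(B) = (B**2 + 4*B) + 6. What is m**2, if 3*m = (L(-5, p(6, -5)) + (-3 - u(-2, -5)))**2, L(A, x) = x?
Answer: 14641/9 ≈ 1626.8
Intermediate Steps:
K(B) = 6 + B**2 + 4*B
p(r, y) = 9 (p(r, y) = (6 + (-1)**2 + 4*(-1))**2 = (6 + 1 - 4)**2 = 3**2 = 9)
m = 121/3 (m = (9 + (-3 - 1*(-5)))**2/3 = (9 + (-3 + 5))**2/3 = (9 + 2)**2/3 = (1/3)*11**2 = (1/3)*121 = 121/3 ≈ 40.333)
m**2 = (121/3)**2 = 14641/9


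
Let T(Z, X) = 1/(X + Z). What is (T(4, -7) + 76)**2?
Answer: 51529/9 ≈ 5725.4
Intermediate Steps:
(T(4, -7) + 76)**2 = (1/(-7 + 4) + 76)**2 = (1/(-3) + 76)**2 = (-1/3 + 76)**2 = (227/3)**2 = 51529/9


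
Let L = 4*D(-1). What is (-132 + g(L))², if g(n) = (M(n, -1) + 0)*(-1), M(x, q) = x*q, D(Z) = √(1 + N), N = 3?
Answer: 15376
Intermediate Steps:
D(Z) = 2 (D(Z) = √(1 + 3) = √4 = 2)
L = 8 (L = 4*2 = 8)
M(x, q) = q*x
g(n) = n (g(n) = (-n + 0)*(-1) = -n*(-1) = n)
(-132 + g(L))² = (-132 + 8)² = (-124)² = 15376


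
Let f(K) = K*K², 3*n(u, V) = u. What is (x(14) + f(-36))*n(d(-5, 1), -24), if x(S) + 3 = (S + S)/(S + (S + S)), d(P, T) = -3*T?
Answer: 139975/3 ≈ 46658.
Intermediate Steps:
n(u, V) = u/3
x(S) = -7/3 (x(S) = -3 + (S + S)/(S + (S + S)) = -3 + (2*S)/(S + 2*S) = -3 + (2*S)/((3*S)) = -3 + (2*S)*(1/(3*S)) = -3 + ⅔ = -7/3)
f(K) = K³
(x(14) + f(-36))*n(d(-5, 1), -24) = (-7/3 + (-36)³)*((-3*1)/3) = (-7/3 - 46656)*((⅓)*(-3)) = -139975/3*(-1) = 139975/3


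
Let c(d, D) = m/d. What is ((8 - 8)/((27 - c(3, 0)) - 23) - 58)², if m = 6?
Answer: 3364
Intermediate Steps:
c(d, D) = 6/d
((8 - 8)/((27 - c(3, 0)) - 23) - 58)² = ((8 - 8)/((27 - 6/3) - 23) - 58)² = (0/((27 - 6/3) - 23) - 58)² = (0/((27 - 1*2) - 23) - 58)² = (0/((27 - 2) - 23) - 58)² = (0/(25 - 23) - 58)² = (0/2 - 58)² = (0*(½) - 58)² = (0 - 58)² = (-58)² = 3364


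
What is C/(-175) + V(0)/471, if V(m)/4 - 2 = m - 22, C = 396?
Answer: -200516/82425 ≈ -2.4327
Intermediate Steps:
V(m) = -80 + 4*m (V(m) = 8 + 4*(m - 22) = 8 + 4*(-22 + m) = 8 + (-88 + 4*m) = -80 + 4*m)
C/(-175) + V(0)/471 = 396/(-175) + (-80 + 4*0)/471 = 396*(-1/175) + (-80 + 0)*(1/471) = -396/175 - 80*1/471 = -396/175 - 80/471 = -200516/82425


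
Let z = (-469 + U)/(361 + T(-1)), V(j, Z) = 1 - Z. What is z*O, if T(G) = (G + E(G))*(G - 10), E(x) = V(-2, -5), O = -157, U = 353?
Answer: 9106/153 ≈ 59.516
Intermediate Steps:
E(x) = 6 (E(x) = 1 - 1*(-5) = 1 + 5 = 6)
T(G) = (-10 + G)*(6 + G) (T(G) = (G + 6)*(G - 10) = (6 + G)*(-10 + G) = (-10 + G)*(6 + G))
z = -58/153 (z = (-469 + 353)/(361 + (-60 + (-1)**2 - 4*(-1))) = -116/(361 + (-60 + 1 + 4)) = -116/(361 - 55) = -116/306 = -116*1/306 = -58/153 ≈ -0.37909)
z*O = -58/153*(-157) = 9106/153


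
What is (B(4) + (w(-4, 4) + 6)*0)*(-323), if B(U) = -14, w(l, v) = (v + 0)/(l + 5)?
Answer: 4522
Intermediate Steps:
w(l, v) = v/(5 + l)
(B(4) + (w(-4, 4) + 6)*0)*(-323) = (-14 + (4/(5 - 4) + 6)*0)*(-323) = (-14 + (4/1 + 6)*0)*(-323) = (-14 + (4*1 + 6)*0)*(-323) = (-14 + (4 + 6)*0)*(-323) = (-14 + 10*0)*(-323) = (-14 + 0)*(-323) = -14*(-323) = 4522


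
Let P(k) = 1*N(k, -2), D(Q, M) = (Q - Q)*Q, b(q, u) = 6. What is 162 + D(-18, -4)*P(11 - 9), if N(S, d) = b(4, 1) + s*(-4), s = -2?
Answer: 162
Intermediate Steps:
N(S, d) = 14 (N(S, d) = 6 - 2*(-4) = 6 + 8 = 14)
D(Q, M) = 0 (D(Q, M) = 0*Q = 0)
P(k) = 14 (P(k) = 1*14 = 14)
162 + D(-18, -4)*P(11 - 9) = 162 + 0*14 = 162 + 0 = 162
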